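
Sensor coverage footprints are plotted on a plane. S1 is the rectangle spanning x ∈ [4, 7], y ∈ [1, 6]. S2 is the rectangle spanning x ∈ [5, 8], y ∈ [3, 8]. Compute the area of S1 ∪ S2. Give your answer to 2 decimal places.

By inclusion–exclusion:
Individual areas: |S1| = 15, |S2| = 15.
|S1∩S2|: x∈[5,7], y∈[3,6] → 2·3 = 6.
|S1 ∪ S2| = 30 − 6 = 24.00.

24.00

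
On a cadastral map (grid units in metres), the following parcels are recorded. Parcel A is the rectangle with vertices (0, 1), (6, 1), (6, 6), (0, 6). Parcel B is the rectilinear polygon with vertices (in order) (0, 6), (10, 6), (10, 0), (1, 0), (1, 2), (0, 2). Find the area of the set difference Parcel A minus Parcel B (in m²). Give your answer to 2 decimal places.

|Parcel A| = 30, |Parcel A∩Parcel B| = 29.
|Parcel A ∖ Parcel B| = |Parcel A| − |Parcel A∩Parcel B| = 30 − 29 = 1.00.

1.00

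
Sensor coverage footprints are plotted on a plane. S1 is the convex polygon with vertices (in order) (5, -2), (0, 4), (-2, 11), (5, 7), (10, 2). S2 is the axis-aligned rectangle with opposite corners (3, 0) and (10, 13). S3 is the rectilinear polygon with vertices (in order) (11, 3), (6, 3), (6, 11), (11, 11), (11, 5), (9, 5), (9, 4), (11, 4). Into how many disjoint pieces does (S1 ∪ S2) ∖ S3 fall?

2

(S1 ∪ S2) ∖ S3 splits into 2 disjoint pieces (area 89.4238, area 1).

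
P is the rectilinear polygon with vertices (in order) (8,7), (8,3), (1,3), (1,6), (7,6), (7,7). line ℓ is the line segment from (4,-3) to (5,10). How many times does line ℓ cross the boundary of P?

The segment meets the boundary at (4.692,6), (4.462,3).

2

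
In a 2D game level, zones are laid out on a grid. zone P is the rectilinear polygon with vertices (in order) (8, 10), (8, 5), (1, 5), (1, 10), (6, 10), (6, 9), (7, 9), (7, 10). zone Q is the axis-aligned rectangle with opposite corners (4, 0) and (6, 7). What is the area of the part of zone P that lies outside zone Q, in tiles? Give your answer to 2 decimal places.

|zone P| = 34, |zone P∩zone Q| = 4.
|zone P ∖ zone Q| = |zone P| − |zone P∩zone Q| = 34 − 4 = 30.00.

30.00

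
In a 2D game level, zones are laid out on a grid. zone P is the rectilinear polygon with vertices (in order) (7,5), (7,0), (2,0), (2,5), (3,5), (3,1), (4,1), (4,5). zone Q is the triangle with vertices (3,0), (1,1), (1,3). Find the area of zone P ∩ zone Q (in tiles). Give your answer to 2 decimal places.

The intersection is the polygon with vertices (2,1.5), (3,0), (2,0.5).
By the shoelace formula its area is 0.50.

0.50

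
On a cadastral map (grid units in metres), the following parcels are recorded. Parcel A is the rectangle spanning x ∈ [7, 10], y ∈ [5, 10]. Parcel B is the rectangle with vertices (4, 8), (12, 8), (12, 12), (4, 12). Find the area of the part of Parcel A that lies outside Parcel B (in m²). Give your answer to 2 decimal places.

|Parcel A∩Parcel B|: x∈[7,10], y∈[8,10] → 3·2 = 6.
|Parcel A| = 15.
|Parcel A ∖ Parcel B| = |Parcel A| − |Parcel A∩Parcel B| = 15 − 6 = 9.00.

9.00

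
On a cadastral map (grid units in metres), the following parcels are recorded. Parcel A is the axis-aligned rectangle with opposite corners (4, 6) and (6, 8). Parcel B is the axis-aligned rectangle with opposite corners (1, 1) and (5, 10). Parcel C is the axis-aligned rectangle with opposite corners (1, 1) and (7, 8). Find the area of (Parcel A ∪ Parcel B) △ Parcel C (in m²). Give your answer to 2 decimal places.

|Parcel A ∪ Parcel B| = 38.
|(Parcel A ∪ Parcel B) ∩ Parcel C| = 30.
|(Parcel A ∪ Parcel B) △ Parcel C| = 38 + 42 − 60 = 20.00.

20.00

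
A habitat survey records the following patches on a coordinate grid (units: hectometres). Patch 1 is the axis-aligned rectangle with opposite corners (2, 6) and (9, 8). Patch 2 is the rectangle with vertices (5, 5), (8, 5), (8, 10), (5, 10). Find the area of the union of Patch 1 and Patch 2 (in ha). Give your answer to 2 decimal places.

By inclusion–exclusion:
Individual areas: |Patch 1| = 14, |Patch 2| = 15.
|Patch 1∩Patch 2|: x∈[5,8], y∈[6,8] → 3·2 = 6.
|Patch 1 ∪ Patch 2| = 29 − 6 = 23.00.

23.00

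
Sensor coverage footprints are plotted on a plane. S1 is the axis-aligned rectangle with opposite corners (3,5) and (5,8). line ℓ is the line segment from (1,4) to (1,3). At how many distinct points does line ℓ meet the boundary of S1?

0

The segment lies entirely outside S1 and never meets its boundary.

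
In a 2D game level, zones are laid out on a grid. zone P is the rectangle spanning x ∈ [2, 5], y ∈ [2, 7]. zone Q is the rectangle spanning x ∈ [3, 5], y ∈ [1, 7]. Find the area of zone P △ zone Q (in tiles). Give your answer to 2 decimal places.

7.00

|zone P∩zone Q|: x∈[3,5], y∈[2,7] → 2·5 = 10.
|zone P △ zone Q| = |zone P| + |zone Q| − 2·|zone P∩zone Q| = 15 + 12 − 20 = 7.00.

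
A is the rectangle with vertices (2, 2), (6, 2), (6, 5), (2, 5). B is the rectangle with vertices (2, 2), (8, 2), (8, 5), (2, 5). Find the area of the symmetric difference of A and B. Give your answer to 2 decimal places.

6.00

|A∩B|: x∈[2,6], y∈[2,5] → 4·3 = 12.
|A △ B| = |A| + |B| − 2·|A∩B| = 12 + 18 − 24 = 6.00.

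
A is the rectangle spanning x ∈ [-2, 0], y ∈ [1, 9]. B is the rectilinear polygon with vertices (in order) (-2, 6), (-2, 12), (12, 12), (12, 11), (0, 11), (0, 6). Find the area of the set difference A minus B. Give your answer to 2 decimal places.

|A| = 16, |A∩B| = 6.
|A ∖ B| = |A| − |A∩B| = 16 − 6 = 10.00.

10.00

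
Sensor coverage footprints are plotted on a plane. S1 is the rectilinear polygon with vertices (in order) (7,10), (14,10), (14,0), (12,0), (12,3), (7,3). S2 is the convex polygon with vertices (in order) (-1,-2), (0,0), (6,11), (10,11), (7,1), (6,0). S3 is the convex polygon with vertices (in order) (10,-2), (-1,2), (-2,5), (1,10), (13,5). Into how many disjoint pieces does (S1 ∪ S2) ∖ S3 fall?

2

(S1 ∪ S2) ∖ S3 splits into 2 disjoint pieces (area 44.5877, area 8.8924).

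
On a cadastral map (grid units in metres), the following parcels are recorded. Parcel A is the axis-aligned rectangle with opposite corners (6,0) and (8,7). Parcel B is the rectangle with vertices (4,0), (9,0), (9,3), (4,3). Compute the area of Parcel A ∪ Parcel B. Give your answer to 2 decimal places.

By inclusion–exclusion:
Individual areas: |Parcel A| = 14, |Parcel B| = 15.
|Parcel A∩Parcel B|: x∈[6,8], y∈[0,3] → 2·3 = 6.
|Parcel A ∪ Parcel B| = 29 − 6 = 23.00.

23.00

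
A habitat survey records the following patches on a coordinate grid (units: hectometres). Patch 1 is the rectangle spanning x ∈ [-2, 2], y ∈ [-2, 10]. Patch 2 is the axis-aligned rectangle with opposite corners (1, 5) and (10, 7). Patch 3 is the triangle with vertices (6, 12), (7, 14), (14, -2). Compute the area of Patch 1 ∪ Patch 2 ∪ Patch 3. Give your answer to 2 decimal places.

By inclusion–exclusion:
Individual areas: |Patch 1| = 48, |Patch 2| = 18, |Patch 3| = 15.
|Patch 1∩Patch 2|: x∈[1,2], y∈[5,7] → 1·2 = 2.
|Patch 1∩Patch 3| = 0.
|Patch 2∩Patch 3| = 1.1429.
|Patch 1∩Patch 2∩Patch 3| = 0.
|Patch 1 ∪ Patch 2 ∪ Patch 3| = 81 − 3.1429 + 0 = 77.86.

77.86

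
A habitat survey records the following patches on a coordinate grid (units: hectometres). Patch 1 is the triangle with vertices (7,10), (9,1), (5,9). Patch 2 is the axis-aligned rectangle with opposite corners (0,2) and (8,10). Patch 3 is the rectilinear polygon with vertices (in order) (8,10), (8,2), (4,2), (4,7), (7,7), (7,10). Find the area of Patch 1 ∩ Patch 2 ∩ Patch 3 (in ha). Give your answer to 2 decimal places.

The intersection is the polygon with vertices (8,3), (6,7), (7,7), (7,10), (8,5.5).
By the shoelace formula its area is 4.75.

4.75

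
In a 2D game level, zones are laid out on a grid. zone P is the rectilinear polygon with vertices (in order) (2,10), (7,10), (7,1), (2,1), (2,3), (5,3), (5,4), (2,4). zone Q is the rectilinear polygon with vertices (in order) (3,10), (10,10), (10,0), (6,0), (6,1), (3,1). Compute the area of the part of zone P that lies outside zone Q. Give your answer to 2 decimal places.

8.00

|zone P| = 42, |zone P∩zone Q| = 34.
|zone P ∖ zone Q| = |zone P| − |zone P∩zone Q| = 42 − 34 = 8.00.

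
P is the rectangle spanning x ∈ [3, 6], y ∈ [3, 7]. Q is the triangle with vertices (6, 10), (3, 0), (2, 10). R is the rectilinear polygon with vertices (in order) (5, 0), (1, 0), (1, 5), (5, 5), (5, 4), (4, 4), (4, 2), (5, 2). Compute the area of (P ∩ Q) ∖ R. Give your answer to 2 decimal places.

3.67

|P ∩ Q| = 6.
|(P ∩ Q) ∩ R| = 2.3333.
|(P ∩ Q) ∖ R| = 6 − 2.3333 = 3.67.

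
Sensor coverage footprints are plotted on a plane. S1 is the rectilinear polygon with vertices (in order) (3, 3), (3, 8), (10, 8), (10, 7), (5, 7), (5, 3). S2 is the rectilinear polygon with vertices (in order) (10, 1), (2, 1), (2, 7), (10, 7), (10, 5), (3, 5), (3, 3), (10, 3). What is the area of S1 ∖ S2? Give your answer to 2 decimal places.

|S1| = 15, |S1∩S2| = 4.
|S1 ∖ S2| = |S1| − |S1∩S2| = 15 − 4 = 11.00.

11.00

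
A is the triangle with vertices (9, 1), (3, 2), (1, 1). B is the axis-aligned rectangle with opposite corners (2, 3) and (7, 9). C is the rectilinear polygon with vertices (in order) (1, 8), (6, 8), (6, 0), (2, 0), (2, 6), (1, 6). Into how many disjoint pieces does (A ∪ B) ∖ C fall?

3

(A ∪ B) ∖ C splits into 3 disjoint pieces (area 0.75, area 0.25, area 10).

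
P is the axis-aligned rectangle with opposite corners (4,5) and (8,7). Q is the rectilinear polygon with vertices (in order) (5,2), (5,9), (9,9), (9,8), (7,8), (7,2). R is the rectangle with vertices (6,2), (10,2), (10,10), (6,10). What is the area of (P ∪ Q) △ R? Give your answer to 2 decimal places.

30.00

|P ∪ Q| = 20.
|(P ∪ Q) ∩ R| = 11.
|(P ∪ Q) △ R| = 20 + 32 − 22 = 30.00.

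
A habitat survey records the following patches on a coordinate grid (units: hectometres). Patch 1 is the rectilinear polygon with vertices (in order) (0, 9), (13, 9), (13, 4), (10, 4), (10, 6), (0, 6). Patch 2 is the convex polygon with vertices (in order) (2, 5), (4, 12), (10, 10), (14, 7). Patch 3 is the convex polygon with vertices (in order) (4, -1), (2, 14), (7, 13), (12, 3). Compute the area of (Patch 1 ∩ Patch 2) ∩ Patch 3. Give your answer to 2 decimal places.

19.90

The region (Patch 1 ∩ Patch 2) ∩ Patch 3 is the polygon with vertices (8,6), (3.067,6), (2.818,7.864), (3.143,9), (9,9), (10.308,6.385).
By the shoelace formula its area is 19.90.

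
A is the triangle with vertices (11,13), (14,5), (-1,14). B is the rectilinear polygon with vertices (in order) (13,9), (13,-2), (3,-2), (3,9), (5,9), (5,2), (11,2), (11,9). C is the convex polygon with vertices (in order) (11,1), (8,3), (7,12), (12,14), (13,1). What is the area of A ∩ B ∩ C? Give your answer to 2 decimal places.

3.99

The intersection is the polygon with vertices (11,6.8), (11,9), (12.385,9), (12.629,5.823).
By the shoelace formula its area is 3.99.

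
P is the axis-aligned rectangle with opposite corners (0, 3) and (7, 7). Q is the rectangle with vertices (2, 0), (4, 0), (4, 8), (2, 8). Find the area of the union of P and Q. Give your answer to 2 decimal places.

By inclusion–exclusion:
Individual areas: |P| = 28, |Q| = 16.
|P∩Q|: x∈[2,4], y∈[3,7] → 2·4 = 8.
|P ∪ Q| = 44 − 8 = 36.00.

36.00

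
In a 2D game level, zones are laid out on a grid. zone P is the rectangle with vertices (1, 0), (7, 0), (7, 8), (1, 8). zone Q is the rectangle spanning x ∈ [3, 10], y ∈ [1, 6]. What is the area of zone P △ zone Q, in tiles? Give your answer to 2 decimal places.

43.00

|zone P∩zone Q|: x∈[3,7], y∈[1,6] → 4·5 = 20.
|zone P △ zone Q| = |zone P| + |zone Q| − 2·|zone P∩zone Q| = 48 + 35 − 40 = 43.00.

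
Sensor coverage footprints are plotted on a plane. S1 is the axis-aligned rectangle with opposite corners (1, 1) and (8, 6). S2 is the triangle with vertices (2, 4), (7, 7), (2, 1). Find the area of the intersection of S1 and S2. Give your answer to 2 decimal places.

7.08

The intersection is the polygon with vertices (6.167,6), (2,1), (2,4), (5.333,6).
By the shoelace formula its area is 7.08.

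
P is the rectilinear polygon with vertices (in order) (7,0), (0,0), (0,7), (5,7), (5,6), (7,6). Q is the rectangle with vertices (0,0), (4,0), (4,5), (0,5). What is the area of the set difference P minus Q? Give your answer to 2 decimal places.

27.00

|P| = 47, |P∩Q| = 20.
|P ∖ Q| = |P| − |P∩Q| = 47 − 20 = 27.00.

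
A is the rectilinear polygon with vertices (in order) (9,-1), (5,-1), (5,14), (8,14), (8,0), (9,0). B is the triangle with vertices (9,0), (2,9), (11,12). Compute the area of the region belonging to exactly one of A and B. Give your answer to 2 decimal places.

53.29

|A| = 46, |B| = 51, |A∩B| = 21.8571.
|A △ B| = |A| + |B| − 2·|A∩B| = 46 + 51 − 43.7143 = 53.29.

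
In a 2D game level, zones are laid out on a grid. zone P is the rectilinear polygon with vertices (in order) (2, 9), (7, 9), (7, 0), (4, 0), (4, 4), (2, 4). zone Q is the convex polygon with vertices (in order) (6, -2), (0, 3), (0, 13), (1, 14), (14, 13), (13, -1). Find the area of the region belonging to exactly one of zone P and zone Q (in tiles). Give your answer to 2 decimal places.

|zone P| = 37, |zone Q| = 190.5, |zone P∩zone Q| = 37.
|zone P △ zone Q| = |zone P| + |zone Q| − 2·|zone P∩zone Q| = 37 + 190.5 − 74 = 153.50.

153.50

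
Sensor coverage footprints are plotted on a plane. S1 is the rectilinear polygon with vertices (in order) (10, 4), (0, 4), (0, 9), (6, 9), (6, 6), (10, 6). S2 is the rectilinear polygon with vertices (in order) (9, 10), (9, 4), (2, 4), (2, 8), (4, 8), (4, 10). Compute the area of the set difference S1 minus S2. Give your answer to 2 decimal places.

|S1| = 38, |S1∩S2| = 24.
|S1 ∖ S2| = |S1| − |S1∩S2| = 38 − 24 = 14.00.

14.00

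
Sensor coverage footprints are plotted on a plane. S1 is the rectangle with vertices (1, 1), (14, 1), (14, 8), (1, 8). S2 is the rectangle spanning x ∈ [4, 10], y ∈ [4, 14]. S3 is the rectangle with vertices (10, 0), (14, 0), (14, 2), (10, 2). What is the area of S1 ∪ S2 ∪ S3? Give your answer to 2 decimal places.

131.00

By inclusion–exclusion:
Individual areas: |S1| = 91, |S2| = 60, |S3| = 8.
|S1∩S2|: x∈[4,10], y∈[4,8] → 6·4 = 24.
|S1∩S3|: x∈[10,14], y∈[1,2] → 4·1 = 4.
|S2∩S3| = 0 (no overlap).
|S1∩S2∩S3| = 0.
|S1 ∪ S2 ∪ S3| = 159 − 28 + 0 = 131.00.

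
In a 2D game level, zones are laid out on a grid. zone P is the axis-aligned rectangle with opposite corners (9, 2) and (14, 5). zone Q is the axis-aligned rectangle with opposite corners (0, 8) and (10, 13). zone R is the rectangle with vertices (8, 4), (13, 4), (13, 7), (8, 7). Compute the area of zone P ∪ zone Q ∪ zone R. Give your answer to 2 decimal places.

76.00

By inclusion–exclusion:
Individual areas: |zone P| = 15, |zone Q| = 50, |zone R| = 15.
|zone P∩zone Q| = 0 (no overlap).
|zone P∩zone R|: x∈[9,13], y∈[4,5] → 4·1 = 4.
|zone Q∩zone R| = 0 (no overlap).
|zone P∩zone Q∩zone R| = 0.
|zone P ∪ zone Q ∪ zone R| = 80 − 4 + 0 = 76.00.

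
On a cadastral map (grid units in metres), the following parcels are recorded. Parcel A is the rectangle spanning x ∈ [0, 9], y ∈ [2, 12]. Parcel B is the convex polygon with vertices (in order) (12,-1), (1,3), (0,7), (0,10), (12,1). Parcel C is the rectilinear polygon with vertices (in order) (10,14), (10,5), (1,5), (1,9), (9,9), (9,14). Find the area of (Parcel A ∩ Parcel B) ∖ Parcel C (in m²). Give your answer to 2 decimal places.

25.25

|Parcel A ∩ Parcel B| = 37.25.
|(Parcel A ∩ Parcel B) ∩ Parcel C| = 12.
|(Parcel A ∩ Parcel B) ∖ Parcel C| = 37.25 − 12 = 25.25.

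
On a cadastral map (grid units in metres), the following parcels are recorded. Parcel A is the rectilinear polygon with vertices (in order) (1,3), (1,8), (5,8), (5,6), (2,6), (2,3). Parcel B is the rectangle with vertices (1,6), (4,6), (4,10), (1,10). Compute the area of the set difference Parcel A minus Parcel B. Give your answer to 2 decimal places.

5.00

|Parcel A| = 11, |Parcel A∩Parcel B| = 6.
|Parcel A ∖ Parcel B| = |Parcel A| − |Parcel A∩Parcel B| = 11 − 6 = 5.00.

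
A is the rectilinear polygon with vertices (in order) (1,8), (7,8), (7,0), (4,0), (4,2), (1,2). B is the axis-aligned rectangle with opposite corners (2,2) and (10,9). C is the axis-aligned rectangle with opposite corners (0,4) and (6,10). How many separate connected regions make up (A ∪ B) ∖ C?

1

(A ∪ B) ∖ C is a single connected region.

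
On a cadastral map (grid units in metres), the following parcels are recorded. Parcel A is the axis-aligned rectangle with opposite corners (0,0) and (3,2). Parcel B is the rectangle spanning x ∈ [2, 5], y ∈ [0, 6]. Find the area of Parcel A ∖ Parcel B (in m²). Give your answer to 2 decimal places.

4.00

|Parcel A∩Parcel B|: x∈[2,3], y∈[0,2] → 1·2 = 2.
|Parcel A| = 6.
|Parcel A ∖ Parcel B| = |Parcel A| − |Parcel A∩Parcel B| = 6 − 2 = 4.00.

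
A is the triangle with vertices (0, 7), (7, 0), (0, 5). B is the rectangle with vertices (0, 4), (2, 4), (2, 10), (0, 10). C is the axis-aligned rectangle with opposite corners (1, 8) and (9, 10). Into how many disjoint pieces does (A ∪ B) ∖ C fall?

1

(A ∪ B) ∖ C is a single connected region.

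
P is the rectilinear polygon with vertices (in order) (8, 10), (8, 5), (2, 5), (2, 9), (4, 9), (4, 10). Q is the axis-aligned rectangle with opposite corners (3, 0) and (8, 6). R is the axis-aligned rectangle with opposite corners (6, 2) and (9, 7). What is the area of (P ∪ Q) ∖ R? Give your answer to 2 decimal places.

|P ∪ Q| = 53.
|(P ∪ Q) ∩ R| = 10.
|(P ∪ Q) ∖ R| = 53 − 10 = 43.00.

43.00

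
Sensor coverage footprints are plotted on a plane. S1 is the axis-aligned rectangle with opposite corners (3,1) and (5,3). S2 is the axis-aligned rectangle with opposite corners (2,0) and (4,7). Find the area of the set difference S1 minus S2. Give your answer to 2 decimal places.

|S1∩S2|: x∈[3,4], y∈[1,3] → 1·2 = 2.
|S1| = 4.
|S1 ∖ S2| = |S1| − |S1∩S2| = 4 − 2 = 2.00.

2.00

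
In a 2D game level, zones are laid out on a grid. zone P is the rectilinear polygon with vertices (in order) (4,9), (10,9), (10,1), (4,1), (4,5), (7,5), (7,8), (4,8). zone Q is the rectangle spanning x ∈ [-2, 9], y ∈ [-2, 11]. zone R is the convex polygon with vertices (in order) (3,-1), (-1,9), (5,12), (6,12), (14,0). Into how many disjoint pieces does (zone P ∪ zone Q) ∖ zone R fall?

(zone P ∪ zone Q) ∖ zone R splits into 2 disjoint pieces (area 6.3333, area 48.6364).

2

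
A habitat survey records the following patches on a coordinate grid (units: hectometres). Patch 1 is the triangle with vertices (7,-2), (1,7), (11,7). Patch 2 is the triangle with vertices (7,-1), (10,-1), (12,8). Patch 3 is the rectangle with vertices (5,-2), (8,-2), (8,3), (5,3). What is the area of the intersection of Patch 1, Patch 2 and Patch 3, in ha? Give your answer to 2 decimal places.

0.55

The intersection is the polygon with vertices (7,-1), (8,0.8), (8,0.25), (7.444,-1).
By the shoelace formula its area is 0.55.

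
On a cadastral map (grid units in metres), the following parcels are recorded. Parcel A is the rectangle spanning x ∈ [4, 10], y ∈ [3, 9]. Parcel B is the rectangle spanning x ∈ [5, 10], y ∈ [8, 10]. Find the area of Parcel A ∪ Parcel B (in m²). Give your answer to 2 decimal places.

41.00

By inclusion–exclusion:
Individual areas: |Parcel A| = 36, |Parcel B| = 10.
|Parcel A∩Parcel B|: x∈[5,10], y∈[8,9] → 5·1 = 5.
|Parcel A ∪ Parcel B| = 46 − 5 = 41.00.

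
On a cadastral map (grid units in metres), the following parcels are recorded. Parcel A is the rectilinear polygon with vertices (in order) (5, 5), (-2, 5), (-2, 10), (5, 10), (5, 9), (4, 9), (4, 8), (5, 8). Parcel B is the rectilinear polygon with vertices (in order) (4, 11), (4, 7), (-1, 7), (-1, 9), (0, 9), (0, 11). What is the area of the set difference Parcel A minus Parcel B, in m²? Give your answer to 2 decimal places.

|Parcel A| = 34, |Parcel A∩Parcel B| = 14.
|Parcel A ∖ Parcel B| = |Parcel A| − |Parcel A∩Parcel B| = 34 − 14 = 20.00.

20.00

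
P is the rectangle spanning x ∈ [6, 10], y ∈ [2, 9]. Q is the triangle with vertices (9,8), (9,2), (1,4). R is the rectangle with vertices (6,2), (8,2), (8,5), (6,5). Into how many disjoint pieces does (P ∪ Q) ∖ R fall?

1

(P ∪ Q) ∖ R is a single connected region.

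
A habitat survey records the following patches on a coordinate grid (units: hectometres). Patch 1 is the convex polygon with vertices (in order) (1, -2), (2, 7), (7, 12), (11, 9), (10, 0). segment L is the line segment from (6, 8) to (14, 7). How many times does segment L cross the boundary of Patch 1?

1

The segment meets the boundary at (10.822,7.397).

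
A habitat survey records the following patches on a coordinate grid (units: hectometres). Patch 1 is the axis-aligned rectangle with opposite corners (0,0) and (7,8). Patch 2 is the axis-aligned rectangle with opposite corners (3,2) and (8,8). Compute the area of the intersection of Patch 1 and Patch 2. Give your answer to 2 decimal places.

|Patch 1∩Patch 2|: x∈[3,7], y∈[2,8] → 4·6 = 24.

24.00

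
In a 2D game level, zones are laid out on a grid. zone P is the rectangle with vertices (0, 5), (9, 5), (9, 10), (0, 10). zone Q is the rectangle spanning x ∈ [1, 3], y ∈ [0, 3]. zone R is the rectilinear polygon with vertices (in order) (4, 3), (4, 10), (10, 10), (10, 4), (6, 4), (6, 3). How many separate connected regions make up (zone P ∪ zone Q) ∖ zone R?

2

(zone P ∪ zone Q) ∖ zone R splits into 2 disjoint pieces (area 20, area 6).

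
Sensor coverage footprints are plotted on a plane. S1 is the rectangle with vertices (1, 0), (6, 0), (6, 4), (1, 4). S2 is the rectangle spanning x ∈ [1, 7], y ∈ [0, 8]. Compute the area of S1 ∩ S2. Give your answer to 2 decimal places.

|S1∩S2|: x∈[1,6], y∈[0,4] → 5·4 = 20.

20.00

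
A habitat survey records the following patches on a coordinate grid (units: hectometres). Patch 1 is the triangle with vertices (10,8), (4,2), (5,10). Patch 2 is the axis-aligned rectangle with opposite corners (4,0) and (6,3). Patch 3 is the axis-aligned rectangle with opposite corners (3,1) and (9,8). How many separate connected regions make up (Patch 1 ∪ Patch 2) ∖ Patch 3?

2

(Patch 1 ∪ Patch 2) ∖ Patch 3 splits into 2 disjoint pieces (area 2, area 5.75).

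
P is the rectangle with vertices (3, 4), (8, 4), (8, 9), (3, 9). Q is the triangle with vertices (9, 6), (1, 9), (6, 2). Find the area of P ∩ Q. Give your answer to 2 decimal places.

14.67

The intersection is the polygon with vertices (8,4.667), (7.5,4), (4.571,4), (3,6.2), (3,8.25), (8,6.375).
By the shoelace formula its area is 14.67.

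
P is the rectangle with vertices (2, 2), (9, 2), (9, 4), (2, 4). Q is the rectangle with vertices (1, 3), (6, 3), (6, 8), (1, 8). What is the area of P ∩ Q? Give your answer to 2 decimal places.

|P∩Q|: x∈[2,6], y∈[3,4] → 4·1 = 4.

4.00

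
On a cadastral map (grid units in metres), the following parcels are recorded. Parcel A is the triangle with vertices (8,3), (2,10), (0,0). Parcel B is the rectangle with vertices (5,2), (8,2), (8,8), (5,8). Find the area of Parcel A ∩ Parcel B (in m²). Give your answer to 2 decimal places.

The intersection is the polygon with vertices (8,3), (5.333,2), (5,2), (5,6.5).
By the shoelace formula its area is 6.92.

6.92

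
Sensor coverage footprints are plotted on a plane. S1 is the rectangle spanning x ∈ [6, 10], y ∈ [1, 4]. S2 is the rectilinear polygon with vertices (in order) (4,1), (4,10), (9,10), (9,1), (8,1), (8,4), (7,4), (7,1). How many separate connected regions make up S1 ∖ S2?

S1 ∖ S2 splits into 2 disjoint pieces (area 3, area 3).

2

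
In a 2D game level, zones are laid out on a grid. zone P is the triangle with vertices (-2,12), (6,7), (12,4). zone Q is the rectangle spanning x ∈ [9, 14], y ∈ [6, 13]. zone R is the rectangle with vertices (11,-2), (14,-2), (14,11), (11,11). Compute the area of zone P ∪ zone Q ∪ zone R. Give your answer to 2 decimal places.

61.96

By inclusion–exclusion:
Individual areas: |zone P| = 3, |zone Q| = 35, |zone R| = 39.
|zone P∩zone Q| = 0.
|zone P∩zone R| = 0.0357.
|zone Q∩zone R|: x∈[11,14], y∈[6,11] → 3·5 = 15.
|zone P∩zone Q∩zone R| = 0.
|zone P ∪ zone Q ∪ zone R| = 77 − 15.0357 + 0 = 61.96.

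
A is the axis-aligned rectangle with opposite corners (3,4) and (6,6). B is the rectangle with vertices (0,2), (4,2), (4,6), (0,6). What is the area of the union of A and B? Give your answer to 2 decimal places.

By inclusion–exclusion:
Individual areas: |A| = 6, |B| = 16.
|A∩B|: x∈[3,4], y∈[4,6] → 1·2 = 2.
|A ∪ B| = 22 − 2 = 20.00.

20.00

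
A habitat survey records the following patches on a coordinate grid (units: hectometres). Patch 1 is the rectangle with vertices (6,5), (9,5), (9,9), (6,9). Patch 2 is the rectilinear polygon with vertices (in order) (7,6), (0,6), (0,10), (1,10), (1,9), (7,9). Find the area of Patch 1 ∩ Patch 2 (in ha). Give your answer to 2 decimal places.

The intersection is the polygon with vertices (7,9), (7,6), (6,6), (6,9).
By the shoelace formula its area is 3.00.

3.00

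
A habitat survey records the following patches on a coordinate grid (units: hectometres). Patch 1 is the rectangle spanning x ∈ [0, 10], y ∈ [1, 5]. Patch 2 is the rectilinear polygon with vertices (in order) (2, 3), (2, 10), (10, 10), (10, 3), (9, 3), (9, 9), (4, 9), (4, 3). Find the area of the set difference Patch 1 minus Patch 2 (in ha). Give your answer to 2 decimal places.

|Patch 1| = 40, |Patch 1∩Patch 2| = 6.
|Patch 1 ∖ Patch 2| = |Patch 1| − |Patch 1∩Patch 2| = 40 − 6 = 34.00.

34.00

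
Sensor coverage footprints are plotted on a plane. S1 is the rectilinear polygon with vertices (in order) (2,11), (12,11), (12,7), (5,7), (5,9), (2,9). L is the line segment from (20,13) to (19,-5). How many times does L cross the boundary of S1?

0

The segment lies entirely outside S1 and never meets its boundary.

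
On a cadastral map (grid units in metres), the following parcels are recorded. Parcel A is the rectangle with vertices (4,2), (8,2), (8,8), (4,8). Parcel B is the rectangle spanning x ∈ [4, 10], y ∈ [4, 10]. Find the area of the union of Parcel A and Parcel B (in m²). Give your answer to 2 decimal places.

44.00

By inclusion–exclusion:
Individual areas: |Parcel A| = 24, |Parcel B| = 36.
|Parcel A∩Parcel B|: x∈[4,8], y∈[4,8] → 4·4 = 16.
|Parcel A ∪ Parcel B| = 60 − 16 = 44.00.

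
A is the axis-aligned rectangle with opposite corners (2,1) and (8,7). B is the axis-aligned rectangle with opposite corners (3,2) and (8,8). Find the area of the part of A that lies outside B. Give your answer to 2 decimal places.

|A∩B|: x∈[3,8], y∈[2,7] → 5·5 = 25.
|A| = 36.
|A ∖ B| = |A| − |A∩B| = 36 − 25 = 11.00.

11.00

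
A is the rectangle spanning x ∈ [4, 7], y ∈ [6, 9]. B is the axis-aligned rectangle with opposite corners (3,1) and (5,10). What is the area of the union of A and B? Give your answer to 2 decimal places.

By inclusion–exclusion:
Individual areas: |A| = 9, |B| = 18.
|A∩B|: x∈[4,5], y∈[6,9] → 1·3 = 3.
|A ∪ B| = 27 − 3 = 24.00.

24.00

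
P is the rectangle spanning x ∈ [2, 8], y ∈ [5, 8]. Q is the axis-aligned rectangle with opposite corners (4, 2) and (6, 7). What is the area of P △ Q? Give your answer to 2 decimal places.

|P∩Q|: x∈[4,6], y∈[5,7] → 2·2 = 4.
|P △ Q| = |P| + |Q| − 2·|P∩Q| = 18 + 10 − 8 = 20.00.

20.00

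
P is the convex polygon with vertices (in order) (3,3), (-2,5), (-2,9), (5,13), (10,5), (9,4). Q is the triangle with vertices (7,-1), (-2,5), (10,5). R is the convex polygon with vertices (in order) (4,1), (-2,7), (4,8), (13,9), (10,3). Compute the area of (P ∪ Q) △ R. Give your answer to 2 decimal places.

|P ∪ Q| = 98.
|(P ∪ Q) ∩ R| = 53.8714.
|(P ∪ Q) △ R| = 98 + 67.5 − 107.7429 = 57.76.

57.76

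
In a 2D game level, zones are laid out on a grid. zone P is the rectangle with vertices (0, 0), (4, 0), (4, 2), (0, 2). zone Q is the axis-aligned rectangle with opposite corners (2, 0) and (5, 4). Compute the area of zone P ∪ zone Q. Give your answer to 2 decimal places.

16.00

By inclusion–exclusion:
Individual areas: |zone P| = 8, |zone Q| = 12.
|zone P∩zone Q|: x∈[2,4], y∈[0,2] → 2·2 = 4.
|zone P ∪ zone Q| = 20 − 4 = 16.00.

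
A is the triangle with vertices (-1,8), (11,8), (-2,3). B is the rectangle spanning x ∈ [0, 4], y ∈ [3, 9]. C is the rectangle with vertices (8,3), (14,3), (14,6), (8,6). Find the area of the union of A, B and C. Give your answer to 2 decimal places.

By inclusion–exclusion:
Individual areas: |A| = 30, |B| = 24, |C| = 18.
|A∩B| = 13.8462.
|A∩C| = 0.
|B∩C| = 0 (no overlap).
|A∩B∩C| = 0.
|A ∪ B ∪ C| = 72 − 13.8462 + 0 = 58.15.

58.15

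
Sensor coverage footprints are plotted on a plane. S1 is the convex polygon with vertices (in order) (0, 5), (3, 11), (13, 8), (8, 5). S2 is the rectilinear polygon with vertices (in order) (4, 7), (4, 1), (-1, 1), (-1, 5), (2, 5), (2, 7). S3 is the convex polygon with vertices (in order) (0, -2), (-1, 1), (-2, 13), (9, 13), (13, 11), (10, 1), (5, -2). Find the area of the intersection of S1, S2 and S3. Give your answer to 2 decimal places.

4.00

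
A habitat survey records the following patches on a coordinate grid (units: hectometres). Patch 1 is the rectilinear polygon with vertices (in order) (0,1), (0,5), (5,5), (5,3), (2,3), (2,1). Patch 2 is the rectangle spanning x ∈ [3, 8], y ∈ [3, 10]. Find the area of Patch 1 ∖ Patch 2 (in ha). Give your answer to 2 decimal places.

|Patch 1| = 14, |Patch 1∩Patch 2| = 4.
|Patch 1 ∖ Patch 2| = |Patch 1| − |Patch 1∩Patch 2| = 14 − 4 = 10.00.

10.00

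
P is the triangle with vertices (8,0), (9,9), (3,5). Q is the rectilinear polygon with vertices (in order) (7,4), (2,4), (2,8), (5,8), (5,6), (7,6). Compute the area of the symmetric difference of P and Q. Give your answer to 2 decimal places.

|P| = 25, |Q| = 16, |P∩Q| = 6.8333.
|P △ Q| = |P| + |Q| − 2·|P∩Q| = 25 + 16 − 13.6667 = 27.33.

27.33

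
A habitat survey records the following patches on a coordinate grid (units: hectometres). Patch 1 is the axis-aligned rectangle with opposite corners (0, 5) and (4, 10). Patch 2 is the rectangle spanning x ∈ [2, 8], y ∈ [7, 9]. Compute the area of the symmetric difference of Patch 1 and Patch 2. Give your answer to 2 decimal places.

|Patch 1∩Patch 2|: x∈[2,4], y∈[7,9] → 2·2 = 4.
|Patch 1 △ Patch 2| = |Patch 1| + |Patch 2| − 2·|Patch 1∩Patch 2| = 20 + 12 − 8 = 24.00.

24.00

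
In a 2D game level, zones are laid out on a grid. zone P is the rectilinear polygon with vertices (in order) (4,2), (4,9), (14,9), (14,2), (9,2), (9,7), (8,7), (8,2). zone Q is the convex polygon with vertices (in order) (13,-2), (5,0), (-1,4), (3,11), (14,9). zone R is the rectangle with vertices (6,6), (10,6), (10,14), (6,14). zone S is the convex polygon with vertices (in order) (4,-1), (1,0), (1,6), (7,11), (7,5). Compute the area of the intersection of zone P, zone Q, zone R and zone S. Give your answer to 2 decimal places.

3.00

The intersection is the polygon with vertices (6,6), (6,9), (7,9), (7,6).
By the shoelace formula its area is 3.00.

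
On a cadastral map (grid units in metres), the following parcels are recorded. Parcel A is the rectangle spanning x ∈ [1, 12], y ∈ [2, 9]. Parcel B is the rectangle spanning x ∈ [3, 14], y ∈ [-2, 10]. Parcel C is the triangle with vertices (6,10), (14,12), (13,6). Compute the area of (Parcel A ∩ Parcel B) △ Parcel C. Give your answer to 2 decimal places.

|Parcel A ∩ Parcel B| = 63.
|(Parcel A ∩ Parcel B) ∩ Parcel C| = 5.1607.
|(Parcel A ∩ Parcel B) △ Parcel C| = 63 + 23 − 10.3214 = 75.68.

75.68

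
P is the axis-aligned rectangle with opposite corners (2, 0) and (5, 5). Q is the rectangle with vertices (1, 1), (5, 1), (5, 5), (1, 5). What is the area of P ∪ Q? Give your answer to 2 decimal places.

By inclusion–exclusion:
Individual areas: |P| = 15, |Q| = 16.
|P∩Q|: x∈[2,5], y∈[1,5] → 3·4 = 12.
|P ∪ Q| = 31 − 12 = 19.00.

19.00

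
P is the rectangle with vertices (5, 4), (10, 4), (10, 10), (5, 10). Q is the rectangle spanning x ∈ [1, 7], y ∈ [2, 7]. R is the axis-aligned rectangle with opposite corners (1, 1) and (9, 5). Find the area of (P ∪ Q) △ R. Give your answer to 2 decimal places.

46.00

|P ∪ Q| = 54.
|(P ∪ Q) ∩ R| = 20.
|(P ∪ Q) △ R| = 54 + 32 − 40 = 46.00.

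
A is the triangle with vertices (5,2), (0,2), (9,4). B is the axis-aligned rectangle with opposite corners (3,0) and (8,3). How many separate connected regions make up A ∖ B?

A ∖ B splits into 2 disjoint pieces (area 1, area 1.25).

2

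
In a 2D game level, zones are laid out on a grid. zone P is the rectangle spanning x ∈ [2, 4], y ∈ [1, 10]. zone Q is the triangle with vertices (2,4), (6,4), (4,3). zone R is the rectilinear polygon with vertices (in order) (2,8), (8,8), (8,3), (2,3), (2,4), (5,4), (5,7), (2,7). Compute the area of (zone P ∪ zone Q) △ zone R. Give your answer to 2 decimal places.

|zone P ∪ zone Q| = 19.
|(zone P ∪ zone Q) ∩ zone R| = 5.
|(zone P ∪ zone Q) △ zone R| = 19 + 21 − 10 = 30.00.

30.00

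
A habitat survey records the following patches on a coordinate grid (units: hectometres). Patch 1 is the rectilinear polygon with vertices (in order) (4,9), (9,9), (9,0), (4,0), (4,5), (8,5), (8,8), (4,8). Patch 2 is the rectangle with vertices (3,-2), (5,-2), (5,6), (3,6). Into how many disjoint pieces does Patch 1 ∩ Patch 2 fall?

1

Patch 1 ∩ Patch 2 is a single connected region.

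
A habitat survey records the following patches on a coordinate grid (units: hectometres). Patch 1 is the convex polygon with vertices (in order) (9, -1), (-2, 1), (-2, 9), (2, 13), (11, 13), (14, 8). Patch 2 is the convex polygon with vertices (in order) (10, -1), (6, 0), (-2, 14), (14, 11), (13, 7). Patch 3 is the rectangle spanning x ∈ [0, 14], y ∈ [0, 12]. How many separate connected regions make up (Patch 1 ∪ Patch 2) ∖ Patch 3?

2

(Patch 1 ∪ Patch 2) ∖ Patch 3 splits into 2 disjoint pieces (area 33.7848, area 3.8277).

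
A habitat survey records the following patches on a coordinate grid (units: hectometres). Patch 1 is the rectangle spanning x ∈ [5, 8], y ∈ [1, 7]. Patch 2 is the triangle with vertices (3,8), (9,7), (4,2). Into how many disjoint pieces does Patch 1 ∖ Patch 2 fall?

Patch 1 ∖ Patch 2 is a single connected region.

1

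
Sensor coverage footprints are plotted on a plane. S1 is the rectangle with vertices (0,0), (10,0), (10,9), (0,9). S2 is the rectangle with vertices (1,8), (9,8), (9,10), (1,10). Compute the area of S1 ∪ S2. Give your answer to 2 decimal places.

98.00

By inclusion–exclusion:
Individual areas: |S1| = 90, |S2| = 16.
|S1∩S2|: x∈[1,9], y∈[8,9] → 8·1 = 8.
|S1 ∪ S2| = 106 − 8 = 98.00.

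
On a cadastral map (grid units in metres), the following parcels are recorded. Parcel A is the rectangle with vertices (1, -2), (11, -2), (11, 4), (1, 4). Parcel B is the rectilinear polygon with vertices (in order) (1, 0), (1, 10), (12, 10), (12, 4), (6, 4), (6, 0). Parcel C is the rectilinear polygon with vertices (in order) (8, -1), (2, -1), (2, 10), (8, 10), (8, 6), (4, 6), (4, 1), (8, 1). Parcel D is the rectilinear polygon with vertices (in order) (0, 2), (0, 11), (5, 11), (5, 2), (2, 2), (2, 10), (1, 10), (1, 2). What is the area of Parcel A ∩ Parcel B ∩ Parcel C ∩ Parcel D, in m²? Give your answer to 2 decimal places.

4.00

The intersection is the polygon with vertices (2,4), (4,4), (4,2), (2,2).
By the shoelace formula its area is 4.00.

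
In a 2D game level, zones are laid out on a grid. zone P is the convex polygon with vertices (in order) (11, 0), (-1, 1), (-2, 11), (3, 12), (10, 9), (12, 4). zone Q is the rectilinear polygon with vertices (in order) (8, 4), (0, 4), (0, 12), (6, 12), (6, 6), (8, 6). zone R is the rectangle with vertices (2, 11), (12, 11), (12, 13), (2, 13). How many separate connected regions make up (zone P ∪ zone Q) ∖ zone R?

1

(zone P ∪ zone Q) ∖ zone R is a single connected region.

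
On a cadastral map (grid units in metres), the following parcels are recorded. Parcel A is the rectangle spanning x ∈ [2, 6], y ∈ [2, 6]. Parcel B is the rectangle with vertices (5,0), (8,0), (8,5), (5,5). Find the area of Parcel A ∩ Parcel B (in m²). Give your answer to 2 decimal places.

3.00

|Parcel A∩Parcel B|: x∈[5,6], y∈[2,5] → 1·3 = 3.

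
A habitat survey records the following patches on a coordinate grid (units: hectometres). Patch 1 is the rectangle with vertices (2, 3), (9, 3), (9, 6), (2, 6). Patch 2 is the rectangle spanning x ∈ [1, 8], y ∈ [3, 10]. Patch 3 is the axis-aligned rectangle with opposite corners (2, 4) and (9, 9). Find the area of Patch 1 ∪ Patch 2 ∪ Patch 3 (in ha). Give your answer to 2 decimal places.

55.00

By inclusion–exclusion:
Individual areas: |Patch 1| = 21, |Patch 2| = 49, |Patch 3| = 35.
|Patch 1∩Patch 2|: x∈[2,8], y∈[3,6] → 6·3 = 18.
|Patch 1∩Patch 3|: x∈[2,9], y∈[4,6] → 7·2 = 14.
|Patch 2∩Patch 3|: x∈[2,8], y∈[4,9] → 6·5 = 30.
|Patch 1∩Patch 2∩Patch 3| = 12.
|Patch 1 ∪ Patch 2 ∪ Patch 3| = 105 − 62 + 12 = 55.00.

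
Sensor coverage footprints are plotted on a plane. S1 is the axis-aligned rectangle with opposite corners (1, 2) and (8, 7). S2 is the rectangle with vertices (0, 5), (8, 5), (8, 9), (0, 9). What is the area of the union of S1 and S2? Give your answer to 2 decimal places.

By inclusion–exclusion:
Individual areas: |S1| = 35, |S2| = 32.
|S1∩S2|: x∈[1,8], y∈[5,7] → 7·2 = 14.
|S1 ∪ S2| = 67 − 14 = 53.00.

53.00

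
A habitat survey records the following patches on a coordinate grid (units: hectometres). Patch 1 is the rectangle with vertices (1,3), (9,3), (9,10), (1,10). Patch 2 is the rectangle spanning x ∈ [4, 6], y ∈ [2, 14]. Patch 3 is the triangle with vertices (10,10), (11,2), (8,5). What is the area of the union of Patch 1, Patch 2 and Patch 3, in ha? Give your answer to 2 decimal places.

By inclusion–exclusion:
Individual areas: |Patch 1| = 56, |Patch 2| = 24, |Patch 3| = 10.5.
|Patch 1∩Patch 2|: x∈[4,6], y∈[3,10] → 2·7 = 14.
|Patch 1∩Patch 3| = 1.75.
|Patch 2∩Patch 3| = 0.
|Patch 1∩Patch 2∩Patch 3| = 0.
|Patch 1 ∪ Patch 2 ∪ Patch 3| = 90.5 − 15.75 + 0 = 74.75.

74.75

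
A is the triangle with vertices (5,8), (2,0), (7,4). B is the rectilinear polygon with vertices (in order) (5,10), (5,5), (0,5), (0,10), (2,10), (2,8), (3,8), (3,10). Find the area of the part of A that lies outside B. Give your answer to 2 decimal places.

12.31

|A| = 14, |A∩B| = 1.6875.
|A ∖ B| = |A| − |A∩B| = 14 − 1.6875 = 12.31.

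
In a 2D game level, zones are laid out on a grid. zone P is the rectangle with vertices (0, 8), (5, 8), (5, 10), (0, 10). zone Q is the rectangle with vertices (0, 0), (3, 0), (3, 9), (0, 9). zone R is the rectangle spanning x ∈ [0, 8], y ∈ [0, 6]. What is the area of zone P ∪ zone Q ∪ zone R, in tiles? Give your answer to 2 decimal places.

By inclusion–exclusion:
Individual areas: |zone P| = 10, |zone Q| = 27, |zone R| = 48.
|zone P∩zone Q|: x∈[0,3], y∈[8,9] → 3·1 = 3.
|zone P∩zone R| = 0 (no overlap).
|zone Q∩zone R|: x∈[0,3], y∈[0,6] → 3·6 = 18.
|zone P∩zone Q∩zone R| = 0.
|zone P ∪ zone Q ∪ zone R| = 85 − 21 + 0 = 64.00.

64.00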